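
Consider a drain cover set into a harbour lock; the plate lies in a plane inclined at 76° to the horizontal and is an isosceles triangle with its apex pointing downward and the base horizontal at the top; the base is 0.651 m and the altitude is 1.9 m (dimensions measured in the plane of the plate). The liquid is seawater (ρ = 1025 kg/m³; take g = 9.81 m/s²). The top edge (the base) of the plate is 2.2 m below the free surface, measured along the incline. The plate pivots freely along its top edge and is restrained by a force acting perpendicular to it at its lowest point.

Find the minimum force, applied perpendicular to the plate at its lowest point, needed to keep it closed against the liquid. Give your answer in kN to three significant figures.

γ = ρg = 1025 × 9.81 / 1000 = 10.05525 kN/m³.
Let θ = 76° be the plate's angle to the horizontal; measure y along the incline from where the plane meets the free surface. Vertical depth h = y·sinθ with sinθ = 0.970296.
With the apex down, the centroid sits h/3 = 1.9/3 = 0.633333 m below the base (the top edge), so y_c = 2.2 + 0.633333 = 2.83333 m and h_c = 2.83333 × 0.970296 = 2.74917 m.
A = ½ × 0.651 × 1.9 = 0.61845 m².
Resultant F = γ·h_c·A = 10.05525 × 2.74917 × 0.61845 = 17.0962 kN.
I_c = b·h³/36 = 0.651 × 1.9³/36 = 0.124034 m⁴.
Centre of pressure: y_p = y_c + I_c/(y_c·A) = 2.83333 + 0.124034/(2.83333 × 0.61845) = 2.83333 + 0.0707846 = 2.90411 m along the plane.
The resultant acts 0.633333 + 0.0707846 = 0.704118 m (along the plate) below the hinge at the top edge, so the moment about the hinge is M = F × 0.704118 = 17.0962 × 0.704118 = 12.0377 kN·m.
A normal force at the bottom, 1.9 m from the hinge, must supply this moment: P = 12.0377/1.9 = 6.33563 kN.

P ≈ 6.34 kN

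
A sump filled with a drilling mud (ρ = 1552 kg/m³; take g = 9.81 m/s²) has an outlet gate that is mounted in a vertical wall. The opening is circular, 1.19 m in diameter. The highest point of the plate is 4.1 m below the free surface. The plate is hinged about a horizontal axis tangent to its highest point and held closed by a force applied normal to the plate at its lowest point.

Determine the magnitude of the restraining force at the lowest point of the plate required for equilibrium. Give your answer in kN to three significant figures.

γ = ρg = 1552 × 9.81 / 1000 = 15.22512 kN/m³.
The centroid is at the centre, 0.595 m below the top of the plate, so the centroid depth is h_c = 4.1 + 0.595 = 4.695 m.
A = π(0.595)² = 1.1122 m².
Resultant F = γ·h_c·A = 15.22512 × 4.695 × 1.1122 = 79.5022 kN.
I_c = πr⁴/4 = π × 0.595⁴/4 = 0.0984369 m⁴.
Centre of pressure: y_p = y_c + I_c/(y_c·A) = 4.695 + 0.0984369/(4.695 × 1.1122) = 4.695 + 0.0188512 = 4.71385 m along the plane.
The resultant acts 0.595 + 0.0188512 = 0.613851 m (along the plate) below the hinge at the top edge, so the moment about the hinge is M = F × 0.613851 = 79.5022 × 0.613851 = 48.8025 kN·m.
A normal force at the bottom, 1.19 m from the hinge, must supply this moment: P = 48.8025/1.19 = 41.0105 kN.

P ≈ 41.0 kN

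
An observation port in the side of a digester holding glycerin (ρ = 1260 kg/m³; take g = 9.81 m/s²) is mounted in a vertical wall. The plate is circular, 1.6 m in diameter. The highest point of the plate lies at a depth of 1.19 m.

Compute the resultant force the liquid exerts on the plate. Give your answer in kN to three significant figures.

F ≈ 49.5 kN

γ = ρg = 1260 × 9.81 / 1000 = 12.3606 kN/m³.
The centroid is at the centre, 0.8 m below the top of the plate, so the centroid depth is h_c = 1.19 + 0.8 = 1.99 m.
A = π(0.8)² = 2.01062 m².
Resultant F = γ·h_c·A = 12.3606 × 1.99 × 2.01062 = 49.4564 kN.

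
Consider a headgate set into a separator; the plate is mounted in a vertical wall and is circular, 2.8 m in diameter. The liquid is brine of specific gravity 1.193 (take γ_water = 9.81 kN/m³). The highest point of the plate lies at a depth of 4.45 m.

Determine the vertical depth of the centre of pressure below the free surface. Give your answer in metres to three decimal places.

γ = 1.193 × 9.81 = 11.70333 kN/m³.
The centroid is at the centre, 1.4 m below the top of the plate, so the centroid depth is h_c = 4.45 + 1.4 = 5.85 m.
A = π(1.4)² = 6.15752 m².
Resultant F = γ·h_c·A = 11.70333 × 5.85 × 6.15752 = 421.571 kN.
I_c = πr⁴/4 = π × 1.4⁴/4 = 3.01719 m⁴.
Centre of pressure: y_p = y_c + I_c/(y_c·A) = 5.85 + 3.01719/(5.85 × 6.15752) = 5.85 + 0.0837608 = 5.93376 m along the plane.

h_p = 5.934 m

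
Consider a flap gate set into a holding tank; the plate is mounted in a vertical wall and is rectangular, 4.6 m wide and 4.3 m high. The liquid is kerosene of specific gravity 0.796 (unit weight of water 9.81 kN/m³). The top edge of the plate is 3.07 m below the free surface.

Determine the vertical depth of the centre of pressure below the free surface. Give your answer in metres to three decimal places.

γ = 0.796 × 9.81 = 7.80876 kN/m³.
The centroid lies 4.3/2 = 2.15 m below the top edge, so the centroid depth is h_c = 3.07 + 2.15 = 5.22 m.
A = 4.6 × 4.3 = 19.78 m².
Resultant F = γ·h_c·A = 7.80876 × 5.22 × 19.78 = 806.267 kN.
I_c = b·h³/12 = 4.6 × 4.3³/12 = 30.4777 m⁴.
Centre of pressure: y_p = y_c + I_c/(y_c·A) = 5.22 + 30.4777/(5.22 × 19.78) = 5.22 + 0.295179 = 5.51518 m along the plane.

h_p = 5.515 m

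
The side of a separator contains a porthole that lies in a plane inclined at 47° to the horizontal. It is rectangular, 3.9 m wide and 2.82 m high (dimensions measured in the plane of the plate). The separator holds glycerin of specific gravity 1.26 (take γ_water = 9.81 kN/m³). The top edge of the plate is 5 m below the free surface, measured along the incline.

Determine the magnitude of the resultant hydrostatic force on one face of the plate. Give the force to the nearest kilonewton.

γ = 1.26 × 9.81 = 12.3606 kN/m³.
Let θ = 47° be the plate's angle to the horizontal; measure y along the incline from where the plane meets the free surface. Vertical depth h = y·sinθ with sinθ = 0.731354.
The centroid lies 2.82/2 = 1.41 m below the top edge, so y_c = 5 + 1.41 = 6.41 m and h_c = 6.41 × 0.731354 = 4.68798 m.
A = 3.9 × 2.82 = 10.998 m².
Resultant F = γ·h_c·A = 12.3606 × 4.68798 × 10.998 = 637.293 kN.

F ≈ 637 kN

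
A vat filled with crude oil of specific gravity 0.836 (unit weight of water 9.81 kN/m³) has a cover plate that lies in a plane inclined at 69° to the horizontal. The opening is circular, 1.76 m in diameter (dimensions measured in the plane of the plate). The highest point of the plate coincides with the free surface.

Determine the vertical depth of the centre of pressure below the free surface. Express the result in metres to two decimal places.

γ = 0.836 × 9.81 = 8.20116 kN/m³.
Let θ = 69° be the plate's angle to the horizontal; measure y along the incline from where the plane meets the free surface. Vertical depth h = y·sinθ with sinθ = 0.933580.
The centroid is at the centre, 0.88 m below the top of the plate, so y_c = 0.88 m and h_c = 0.88 × 0.933580 = 0.82155 m.
A = π(0.88)² = 2.43285 m².
Resultant F = γ·h_c·A = 8.20116 × 0.82155 × 2.43285 = 16.3917 kN.
I_c = πr⁴/4 = π × 0.88⁴/4 = 0.471 m⁴.
Centre of pressure: y_p = y_c + I_c/(y_c·A) = 0.88 + 0.471/(0.88 × 2.43285) = 0.88 + 0.22 = 1.1 m along the plane.
Vertically, h_p = y_p·sinθ = 1.1 × 0.933580 = 1.02694 m.

h_p = 1.03 m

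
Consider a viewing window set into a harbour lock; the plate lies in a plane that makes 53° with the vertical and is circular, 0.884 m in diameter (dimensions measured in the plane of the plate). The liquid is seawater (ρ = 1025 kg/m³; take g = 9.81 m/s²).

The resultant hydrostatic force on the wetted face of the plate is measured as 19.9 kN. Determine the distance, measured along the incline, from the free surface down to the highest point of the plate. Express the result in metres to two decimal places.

γ = ρg = 1025 × 9.81 / 1000 = 10.05525 kN/m³.
A = π(0.442)² = 0.613754 m².
From F = γ·h_c·A, the centroid depth is h_c = 19.9/(10.05525 × 0.613754) = 3.22453 m.
The plate makes 53° with the vertical, i.e. θ = 90° − 53° = 37° to the horizontal. Measuring y along the incline from the free-surface line, vertical depth h = y·sinθ with sinθ = 0.601815.
Along the incline, y_c = h_c/sinθ = 3.22453/0.601815 = 5.35801 m.
The centroid is at the centre, 0.442 m below the top of the plate, so the highest point sits at y_top = 5.35801 − 0.442 = 4.91601 m along the incline.

y_top ≈ 4.92 m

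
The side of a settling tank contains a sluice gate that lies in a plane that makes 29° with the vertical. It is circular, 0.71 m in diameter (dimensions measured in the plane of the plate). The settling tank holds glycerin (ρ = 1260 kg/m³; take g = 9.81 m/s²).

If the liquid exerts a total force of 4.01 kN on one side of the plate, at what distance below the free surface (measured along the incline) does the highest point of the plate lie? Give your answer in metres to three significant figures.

y_top ≈ 0.582 m

γ = ρg = 1260 × 9.81 / 1000 = 12.3606 kN/m³.
A = π(0.355)² = 0.395919 m².
From F = γ·h_c·A, the centroid depth is h_c = 4.01/(12.3606 × 0.395919) = 0.819405 m.
The plate makes 29° with the vertical, i.e. θ = 90° − 29° = 61° to the horizontal. Measuring y along the incline from the free-surface line, vertical depth h = y·sinθ with sinθ = 0.874620.
Along the incline, y_c = h_c/sinθ = 0.819405/0.874620 = 0.93687 m.
The centroid is at the centre, 0.355 m below the top of the plate, so the highest point sits at y_top = 0.93687 − 0.355 = 0.58187 m along the incline.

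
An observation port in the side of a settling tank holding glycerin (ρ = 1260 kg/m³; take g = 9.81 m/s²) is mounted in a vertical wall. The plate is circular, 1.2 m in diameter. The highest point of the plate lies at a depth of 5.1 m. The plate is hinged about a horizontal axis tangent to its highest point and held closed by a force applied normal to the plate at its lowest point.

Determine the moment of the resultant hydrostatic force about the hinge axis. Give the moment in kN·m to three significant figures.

γ = ρg = 1260 × 9.81 / 1000 = 12.3606 kN/m³.
The centroid is at the centre, 0.6 m below the top of the plate, so the centroid depth is h_c = 5.1 + 0.6 = 5.7 m.
A = π(0.6)² = 1.13097 m².
Resultant F = γ·h_c·A = 12.3606 × 5.7 × 1.13097 = 79.683 kN.
I_c = πr⁴/4 = π × 0.6⁴/4 = 0.101788 m⁴.
Centre of pressure: y_p = y_c + I_c/(y_c·A) = 5.7 + 0.101788/(5.7 × 1.13097) = 5.7 + 0.0157896 = 5.71579 m along the plane.
The resultant acts 0.6 + 0.0157896 = 0.61579 m (along the plate) below the hinge at the top edge, so the moment about the hinge is M = F × 0.61579 = 79.683 × 0.61579 = 49.068 kN·m.

M ≈ 49.1 kN·m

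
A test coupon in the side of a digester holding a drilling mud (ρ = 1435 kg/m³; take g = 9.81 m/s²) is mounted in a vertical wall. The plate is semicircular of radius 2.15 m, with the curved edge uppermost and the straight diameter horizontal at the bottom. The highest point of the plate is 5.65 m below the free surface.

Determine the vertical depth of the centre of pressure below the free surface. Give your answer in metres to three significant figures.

h_p = 6.93 m

γ = ρg = 1435 × 9.81 / 1000 = 14.07735 kN/m³.
The centroid lies 4r/(3π) = 0.912488 m above the diameter, so r − 4r/(3π) = 2.15 − 0.912488 = 1.23751 m below the topmost point, so the centroid depth is h_c = 5.65 + 1.23751 = 6.88751 m.
A = πr²/2 = π × 2.15²/2 = 7.26101 m².
Resultant F = γ·h_c·A = 14.07735 × 6.88751 × 7.26101 = 704.012 kN.
I_c = (π/8 − 8/(9π))·r⁴ = 0.109757 × 2.15⁴ = 2.34523 m⁴.
Centre of pressure: y_p = y_c + I_c/(y_c·A) = 6.88751 + 2.34523/(6.88751 × 7.26101) = 6.88751 + 0.046895 = 6.9344 m along the plane.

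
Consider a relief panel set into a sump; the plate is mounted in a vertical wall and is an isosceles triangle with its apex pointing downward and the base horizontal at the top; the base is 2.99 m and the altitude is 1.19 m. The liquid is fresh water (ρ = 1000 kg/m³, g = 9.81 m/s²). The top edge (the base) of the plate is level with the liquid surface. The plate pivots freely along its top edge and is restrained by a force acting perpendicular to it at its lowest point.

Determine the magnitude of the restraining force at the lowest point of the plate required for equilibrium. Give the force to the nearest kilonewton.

P ≈ 3 kN

γ = ρg = 1000 × 9.81 = 9810 N/m³ = 9.81 kN/m³.
With the apex down, the centroid sits h/3 = 1.19/3 = 0.396667 m below the base (the top edge), so the centroid depth is h_c = 0.396667 m.
A = ½ × 2.99 × 1.19 = 1.77905 m².
Resultant F = γ·h_c·A = 9.81 × 0.396667 × 1.77905 = 6.92282 kN.
I_c = b·h³/36 = 2.99 × 1.19³/36 = 0.139962 m⁴.
Centre of pressure: y_p = y_c + I_c/(y_c·A) = 0.396667 + 0.139962/(0.396667 × 1.77905) = 0.396667 + 0.198333 = 0.595 m along the plane.
The resultant acts 0.396667 + 0.198333 = 0.595 m (along the plate) below the hinge at the top edge, so the moment about the hinge is M = F × 0.595 = 6.92282 × 0.595 = 4.11908 kN·m.
A normal force at the bottom, 1.19 m from the hinge, must supply this moment: P = 4.11908/1.19 = 3.46141 kN.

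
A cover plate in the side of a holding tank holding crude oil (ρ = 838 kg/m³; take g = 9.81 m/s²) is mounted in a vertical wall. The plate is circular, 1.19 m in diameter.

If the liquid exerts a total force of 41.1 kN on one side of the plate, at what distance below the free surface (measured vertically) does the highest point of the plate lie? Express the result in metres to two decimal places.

γ = ρg = 838 × 9.81 / 1000 = 8.22078 kN/m³.
A = π(0.595)² = 1.1122 m².
From F = γ·h_c·A, the centroid depth is h_c = 41.1/(8.22078 × 1.1122) = 4.49517 m.
The centroid is at the centre, 0.595 m below the top of the plate, so the highest point sits at h_top = 4.49517 − 0.595 = 3.90017 m below the surface.

d_top ≈ 3.90 m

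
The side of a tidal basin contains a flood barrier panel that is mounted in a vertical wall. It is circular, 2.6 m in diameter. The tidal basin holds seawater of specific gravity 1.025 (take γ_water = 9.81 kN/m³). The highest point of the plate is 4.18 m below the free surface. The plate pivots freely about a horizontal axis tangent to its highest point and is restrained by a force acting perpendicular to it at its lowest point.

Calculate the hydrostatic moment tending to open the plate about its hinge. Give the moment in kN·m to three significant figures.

γ = 1.025 × 9.81 = 10.05525 kN/m³.
The centroid is at the centre, 1.3 m below the top of the plate, so the centroid depth is h_c = 4.18 + 1.3 = 5.48 m.
A = π(1.3)² = 5.30929 m².
Resultant F = γ·h_c·A = 10.05525 × 5.48 × 5.30929 = 292.557 kN.
I_c = πr⁴/4 = π × 1.3⁴/4 = 2.24318 m⁴.
Centre of pressure: y_p = y_c + I_c/(y_c·A) = 5.48 + 2.24318/(5.48 × 5.30929) = 5.48 + 0.0770987 = 5.5571 m along the plane.
The resultant acts 1.3 + 0.0770987 = 1.3771 m (along the plate) below the hinge at the top edge, so the moment about the hinge is M = F × 1.3771 = 292.557 × 1.3771 = 402.88 kN·m.

M ≈ 403 kN·m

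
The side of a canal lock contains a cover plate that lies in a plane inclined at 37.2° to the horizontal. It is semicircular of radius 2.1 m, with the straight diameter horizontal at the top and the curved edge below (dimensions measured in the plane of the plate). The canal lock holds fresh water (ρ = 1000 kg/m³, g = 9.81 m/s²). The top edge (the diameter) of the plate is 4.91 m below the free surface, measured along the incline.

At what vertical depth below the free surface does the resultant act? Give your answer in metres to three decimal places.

h_p = 3.540 m

γ = ρg = 1000 × 9.81 = 9810 N/m³ = 9.81 kN/m³.
Let θ = 37.2° be the plate's angle to the horizontal; measure y along the incline from where the plane meets the free surface. Vertical depth h = y·sinθ with sinθ = 0.604599.
The centroid of a semicircle lies 4r/(3π) = 0.891268 m from the diameter, here below the top edge, so y_c = 4.91 + 0.891268 = 5.80127 m and h_c = 5.80127 × 0.604599 = 3.50744 m.
A = πr²/2 = π × 2.1²/2 = 6.92721 m².
Resultant F = γ·h_c·A = 9.81 × 3.50744 × 6.92721 = 238.351 kN.
I_c = (π/8 − 8/(9π))·r⁴ = 0.109757 × 2.1⁴ = 2.13457 m⁴.
Centre of pressure: y_p = y_c + I_c/(y_c·A) = 5.80127 + 2.13457/(5.80127 × 6.92721) = 5.80127 + 0.0531164 = 5.85439 m along the plane.
Vertically, h_p = y_p·sinθ = 5.85439 × 0.604599 = 3.53956 m.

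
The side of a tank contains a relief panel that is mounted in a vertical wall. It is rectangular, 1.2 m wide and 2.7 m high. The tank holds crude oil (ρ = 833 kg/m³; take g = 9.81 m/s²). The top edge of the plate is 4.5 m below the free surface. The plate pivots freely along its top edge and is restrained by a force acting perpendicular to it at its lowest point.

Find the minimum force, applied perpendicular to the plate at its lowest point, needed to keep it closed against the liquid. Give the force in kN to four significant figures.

P ≈ 83.40 kN

γ = ρg = 833 × 9.81 / 1000 = 8.17173 kN/m³.
The centroid lies 2.7/2 = 1.35 m below the top edge, so the centroid depth is h_c = 4.5 + 1.35 = 5.85 m.
A = 1.2 × 2.7 = 3.24 m².
Resultant F = γ·h_c·A = 8.17173 × 5.85 × 3.24 = 154.887 kN.
I_c = b·h³/12 = 1.2 × 2.7³/12 = 1.9683 m⁴.
Centre of pressure: y_p = y_c + I_c/(y_c·A) = 5.85 + 1.9683/(5.85 × 3.24) = 5.85 + 0.103846 = 5.95385 m along the plane.
The resultant acts 1.35 + 0.103846 = 1.45385 m (along the plate) below the hinge at the top edge, so the moment about the hinge is M = F × 1.45385 = 154.887 × 1.45385 = 225.182 kN·m.
A normal force at the bottom, 2.7 m from the hinge, must supply this moment: P = 225.182/2.7 = 83.4007 kN.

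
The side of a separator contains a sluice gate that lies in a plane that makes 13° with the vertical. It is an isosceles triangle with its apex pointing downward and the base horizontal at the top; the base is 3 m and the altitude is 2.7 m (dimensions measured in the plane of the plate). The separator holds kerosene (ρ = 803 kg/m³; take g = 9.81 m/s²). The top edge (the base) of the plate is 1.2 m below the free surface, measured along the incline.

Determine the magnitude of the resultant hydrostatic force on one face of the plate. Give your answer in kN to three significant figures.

F ≈ 65.3 kN

γ = ρg = 803 × 9.81 / 1000 = 7.87743 kN/m³.
The plate makes 13° with the vertical, i.e. θ = 90° − 13° = 77° to the horizontal. Measuring y along the incline from the free-surface line, vertical depth h = y·sinθ with sinθ = 0.974370.
With the apex down, the centroid sits h/3 = 2.7/3 = 0.9 m below the base (the top edge), so y_c = 1.2 + 0.9 = 2.1 m and h_c = 2.1 × 0.974370 = 2.04618 m.
A = ½ × 3 × 2.7 = 4.05 m².
Resultant F = γ·h_c·A = 7.87743 × 2.04618 × 4.05 = 65.2805 kN.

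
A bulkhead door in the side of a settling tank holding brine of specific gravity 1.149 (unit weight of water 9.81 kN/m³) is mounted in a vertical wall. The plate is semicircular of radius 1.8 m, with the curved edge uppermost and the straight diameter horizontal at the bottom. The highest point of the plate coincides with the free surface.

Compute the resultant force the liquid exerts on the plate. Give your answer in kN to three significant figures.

γ = 1.149 × 9.81 = 11.27169 kN/m³.
The centroid lies 4r/(3π) = 0.763944 m above the diameter, so r − 4r/(3π) = 1.8 − 0.763944 = 1.03606 m below the topmost point, so the centroid depth is h_c = 1.03606 m.
A = πr²/2 = π × 1.8²/2 = 5.08938 m².
Resultant F = γ·h_c·A = 11.27169 × 1.03606 × 5.08938 = 59.4345 kN.

F ≈ 59.4 kN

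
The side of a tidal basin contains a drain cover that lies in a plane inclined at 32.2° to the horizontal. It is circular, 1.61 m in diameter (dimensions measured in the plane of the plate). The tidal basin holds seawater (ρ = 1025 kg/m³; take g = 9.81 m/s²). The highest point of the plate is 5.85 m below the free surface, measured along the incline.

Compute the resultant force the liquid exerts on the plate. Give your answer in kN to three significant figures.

γ = ρg = 1025 × 9.81 / 1000 = 10.05525 kN/m³.
Let θ = 32.2° be the plate's angle to the horizontal; measure y along the incline from where the plane meets the free surface. Vertical depth h = y·sinθ with sinθ = 0.532876.
The centroid is at the centre, 0.805 m below the top of the plate, so y_c = 5.85 + 0.805 = 6.655 m and h_c = 6.655 × 0.532876 = 3.54629 m.
A = π(0.805)² = 2.03583 m².
Resultant F = γ·h_c·A = 10.05525 × 3.54629 × 2.03583 = 72.5953 kN.

F ≈ 72.6 kN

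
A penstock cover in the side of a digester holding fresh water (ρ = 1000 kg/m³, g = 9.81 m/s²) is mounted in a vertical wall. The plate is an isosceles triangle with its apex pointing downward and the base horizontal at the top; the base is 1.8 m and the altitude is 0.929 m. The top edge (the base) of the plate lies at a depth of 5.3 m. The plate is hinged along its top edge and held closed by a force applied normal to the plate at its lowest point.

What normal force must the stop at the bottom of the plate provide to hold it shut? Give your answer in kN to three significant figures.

γ = ρg = 1000 × 9.81 = 9810 N/m³ = 9.81 kN/m³.
With the apex down, the centroid sits h/3 = 0.929/3 = 0.309667 m below the base (the top edge), so the centroid depth is h_c = 5.3 + 0.309667 = 5.60967 m.
A = ½ × 1.8 × 0.929 = 0.8361 m².
Resultant F = γ·h_c·A = 9.81 × 5.60967 × 0.8361 = 46.0113 kN.
I_c = b·h³/36 = 1.8 × 0.929³/36 = 0.0400883 m⁴.
Centre of pressure: y_p = y_c + I_c/(y_c·A) = 5.60967 + 0.0400883/(5.60967 × 0.8361) = 5.60967 + 0.00854717 = 5.61822 m along the plane.
The resultant acts 0.309667 + 0.00854717 = 0.318214 m (along the plate) below the hinge at the top edge, so the moment about the hinge is M = F × 0.318214 = 46.0113 × 0.318214 = 14.6414 kN·m.
A normal force at the bottom, 0.929 m from the hinge, must supply this moment: P = 14.6414/0.929 = 15.7604 kN.

P ≈ 15.8 kN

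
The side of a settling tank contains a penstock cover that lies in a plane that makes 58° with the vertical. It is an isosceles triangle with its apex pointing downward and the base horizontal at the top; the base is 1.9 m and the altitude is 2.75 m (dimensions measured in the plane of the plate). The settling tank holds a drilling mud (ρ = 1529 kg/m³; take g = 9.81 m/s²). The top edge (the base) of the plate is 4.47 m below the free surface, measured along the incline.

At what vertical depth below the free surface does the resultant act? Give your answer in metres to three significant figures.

h_p = 2.90 m

γ = ρg = 1529 × 9.81 / 1000 = 14.99949 kN/m³.
The plate makes 58° with the vertical, i.e. θ = 90° − 58° = 32° to the horizontal. Measuring y along the incline from the free-surface line, vertical depth h = y·sinθ with sinθ = 0.529919.
With the apex down, the centroid sits h/3 = 2.75/3 = 0.916667 m below the base (the top edge), so y_c = 4.47 + 0.916667 = 5.38667 m and h_c = 5.38667 × 0.529919 = 2.8545 m.
A = ½ × 1.9 × 2.75 = 2.6125 m².
Resultant F = γ·h_c·A = 14.99949 × 2.8545 × 2.6125 = 111.857 kN.
I_c = b·h³/36 = 1.9 × 2.75³/36 = 1.09761 m⁴.
Centre of pressure: y_p = y_c + I_c/(y_c·A) = 5.38667 + 1.09761/(5.38667 × 2.6125) = 5.38667 + 0.0779958 = 5.46467 m along the plane.
Vertically, h_p = y_p·sinθ = 5.46467 × 0.529919 = 2.89583 m.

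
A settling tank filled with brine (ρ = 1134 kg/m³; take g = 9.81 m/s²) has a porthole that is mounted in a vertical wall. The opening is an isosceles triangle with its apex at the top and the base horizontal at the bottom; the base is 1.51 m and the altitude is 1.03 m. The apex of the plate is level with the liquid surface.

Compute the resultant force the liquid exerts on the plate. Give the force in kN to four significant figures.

γ = ρg = 1134 × 9.81 / 1000 = 11.12454 kN/m³.
With the apex up, the centroid sits 2h/3 = 2 × 1.03/3 = 0.686667 m below the apex, so the centroid depth is h_c = 0.686667 m.
A = ½ × 1.51 × 1.03 = 0.77765 m².
Resultant F = γ·h_c·A = 11.12454 × 0.686667 × 0.77765 = 5.94036 kN.

F ≈ 5.940 kN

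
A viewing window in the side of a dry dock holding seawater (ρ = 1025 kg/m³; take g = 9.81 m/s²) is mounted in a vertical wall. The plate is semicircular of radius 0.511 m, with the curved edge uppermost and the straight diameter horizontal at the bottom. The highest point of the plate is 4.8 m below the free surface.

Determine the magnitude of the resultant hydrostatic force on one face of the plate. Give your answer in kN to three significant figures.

γ = ρg = 1025 × 9.81 / 1000 = 10.05525 kN/m³.
The centroid lies 4r/(3π) = 0.216875 m above the diameter, so r − 4r/(3π) = 0.511 − 0.216875 = 0.294125 m below the topmost point, so the centroid depth is h_c = 4.8 + 0.294125 = 5.09413 m.
A = πr²/2 = π × 0.511²/2 = 0.410168 m².
Resultant F = γ·h_c·A = 10.05525 × 5.09413 × 0.410168 = 21.0099 kN.

F ≈ 21.0 kN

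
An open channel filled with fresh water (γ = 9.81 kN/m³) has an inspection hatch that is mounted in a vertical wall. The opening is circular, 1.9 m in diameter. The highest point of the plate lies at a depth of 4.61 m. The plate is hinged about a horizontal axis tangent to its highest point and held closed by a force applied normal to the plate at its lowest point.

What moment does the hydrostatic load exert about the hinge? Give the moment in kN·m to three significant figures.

γ = 9.81 kN/m³.
The centroid is at the centre, 0.95 m below the top of the plate, so the centroid depth is h_c = 4.61 + 0.95 = 5.56 m.
A = π(0.95)² = 2.83529 m².
Resultant F = γ·h_c·A = 9.81 × 5.56 × 2.83529 = 154.647 kN.
I_c = πr⁴/4 = π × 0.95⁴/4 = 0.639712 m⁴.
Centre of pressure: y_p = y_c + I_c/(y_c·A) = 5.56 + 0.639712/(5.56 × 2.83529) = 5.56 + 0.04058 = 5.60058 m along the plane.
The resultant acts 0.95 + 0.04058 = 0.99058 m (along the plate) below the hinge at the top edge, so the moment about the hinge is M = F × 0.99058 = 154.647 × 0.99058 = 153.19 kN·m.

M ≈ 153 kN·m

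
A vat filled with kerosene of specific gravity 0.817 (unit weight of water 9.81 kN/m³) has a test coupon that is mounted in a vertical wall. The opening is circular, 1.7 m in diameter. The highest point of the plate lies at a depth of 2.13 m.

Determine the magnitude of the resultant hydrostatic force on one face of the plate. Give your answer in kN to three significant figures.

γ = 0.817 × 9.81 = 8.01477 kN/m³.
The centroid is at the centre, 0.85 m below the top of the plate, so the centroid depth is h_c = 2.13 + 0.85 = 2.98 m.
A = π(0.85)² = 2.2698 m².
Resultant F = γ·h_c·A = 8.01477 × 2.98 × 2.2698 = 54.2119 kN.

F ≈ 54.2 kN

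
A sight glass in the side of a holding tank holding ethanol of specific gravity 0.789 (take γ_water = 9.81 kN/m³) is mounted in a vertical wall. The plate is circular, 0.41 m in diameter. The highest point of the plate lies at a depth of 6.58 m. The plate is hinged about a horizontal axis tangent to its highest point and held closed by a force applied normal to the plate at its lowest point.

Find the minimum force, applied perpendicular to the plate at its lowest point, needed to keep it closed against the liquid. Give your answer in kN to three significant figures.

P ≈ 3.49 kN

γ = 0.789 × 9.81 = 7.74009 kN/m³.
The centroid is at the centre, 0.205 m below the top of the plate, so the centroid depth is h_c = 6.58 + 0.205 = 6.785 m.
A = π(0.205)² = 0.132025 m².
Resultant F = γ·h_c·A = 7.74009 × 6.785 × 0.132025 = 6.93349 kN.
I_c = πr⁴/4 = π × 0.205⁴/4 = 0.00138709 m⁴.
Centre of pressure: y_p = y_c + I_c/(y_c·A) = 6.785 + 0.00138709/(6.785 × 0.132025) = 6.785 + 0.00154846 = 6.78655 m along the plane.
The resultant acts 0.205 + 0.00154846 = 0.206548 m (along the plate) below the hinge at the top edge, so the moment about the hinge is M = F × 0.206548 = 6.93349 × 0.206548 = 1.4321 kN·m.
A normal force at the bottom, 0.41 m from the hinge, must supply this moment: P = 1.4321/0.41 = 3.49293 kN.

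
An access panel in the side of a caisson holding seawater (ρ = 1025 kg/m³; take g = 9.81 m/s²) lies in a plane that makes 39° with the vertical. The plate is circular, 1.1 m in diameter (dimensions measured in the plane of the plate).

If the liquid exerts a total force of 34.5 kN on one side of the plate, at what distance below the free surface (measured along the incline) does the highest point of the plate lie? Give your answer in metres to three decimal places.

γ = ρg = 1025 × 9.81 / 1000 = 10.05525 kN/m³.
A = π(0.55)² = 0.950332 m².
From F = γ·h_c·A, the centroid depth is h_c = 34.5/(10.05525 × 0.950332) = 3.61036 m.
The plate makes 39° with the vertical, i.e. θ = 90° − 39° = 51° to the horizontal. Measuring y along the incline from the free-surface line, vertical depth h = y·sinθ with sinθ = 0.777146.
Along the incline, y_c = h_c/sinθ = 3.61036/0.777146 = 4.64567 m.
The centroid is at the centre, 0.55 m below the top of the plate, so the highest point sits at y_top = 4.64567 − 0.55 = 4.09567 m along the incline.

y_top ≈ 4.096 m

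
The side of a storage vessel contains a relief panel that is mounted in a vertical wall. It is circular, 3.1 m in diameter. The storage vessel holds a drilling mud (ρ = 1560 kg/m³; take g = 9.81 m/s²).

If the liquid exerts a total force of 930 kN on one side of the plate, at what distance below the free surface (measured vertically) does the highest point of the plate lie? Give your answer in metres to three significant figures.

d_top ≈ 6.50 m

γ = ρg = 1560 × 9.81 / 1000 = 15.3036 kN/m³.
A = π(1.55)² = 7.54768 m².
From F = γ·h_c·A, the centroid depth is h_c = 930/(15.3036 × 7.54768) = 8.05148 m.
The centroid is at the centre, 1.55 m below the top of the plate, so the highest point sits at h_top = 8.05148 − 1.55 = 6.50148 m below the surface.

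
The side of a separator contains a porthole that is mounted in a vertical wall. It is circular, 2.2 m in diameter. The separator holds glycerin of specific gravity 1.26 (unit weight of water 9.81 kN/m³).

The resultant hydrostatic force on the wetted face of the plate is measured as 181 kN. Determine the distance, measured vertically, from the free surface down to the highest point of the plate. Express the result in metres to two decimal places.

d_top ≈ 2.75 m

γ = 1.26 × 9.81 = 12.3606 kN/m³.
A = π(1.1)² = 3.80133 m².
From F = γ·h_c·A, the centroid depth is h_c = 181/(12.3606 × 3.80133) = 3.85215 m.
The centroid is at the centre, 1.1 m below the top of the plate, so the highest point sits at h_top = 3.85215 − 1.1 = 2.75215 m below the surface.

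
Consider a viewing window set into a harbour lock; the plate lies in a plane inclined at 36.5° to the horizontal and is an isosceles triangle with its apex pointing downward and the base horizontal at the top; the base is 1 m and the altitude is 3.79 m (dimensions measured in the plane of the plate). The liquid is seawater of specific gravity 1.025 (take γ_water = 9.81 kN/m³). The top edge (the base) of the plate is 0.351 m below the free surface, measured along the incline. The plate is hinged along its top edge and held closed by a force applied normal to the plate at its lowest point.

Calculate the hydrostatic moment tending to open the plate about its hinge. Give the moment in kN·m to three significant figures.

M ≈ 32.2 kN·m

γ = 1.025 × 9.81 = 10.05525 kN/m³.
Let θ = 36.5° be the plate's angle to the horizontal; measure y along the incline from where the plane meets the free surface. Vertical depth h = y·sinθ with sinθ = 0.594823.
With the apex down, the centroid sits h/3 = 3.79/3 = 1.26333 m below the base (the top edge), so y_c = 0.351 + 1.26333 = 1.61433 m and h_c = 1.61433 × 0.594823 = 0.960241 m.
A = ½ × 1 × 3.79 = 1.895 m².
Resultant F = γ·h_c·A = 10.05525 × 0.960241 × 1.895 = 18.2971 kN.
I_c = b·h³/36 = 1 × 3.79³/36 = 1.51222 m⁴.
Centre of pressure: y_p = y_c + I_c/(y_c·A) = 1.61433 + 1.51222/(1.61433 × 1.895) = 1.61433 + 0.494326 = 2.10866 m along the plane.
The resultant acts 1.26333 + 0.494326 = 1.75766 m (along the plate) below the hinge at the top edge, so the moment about the hinge is M = F × 1.75766 = 18.2971 × 1.75766 = 32.1601 kN·m.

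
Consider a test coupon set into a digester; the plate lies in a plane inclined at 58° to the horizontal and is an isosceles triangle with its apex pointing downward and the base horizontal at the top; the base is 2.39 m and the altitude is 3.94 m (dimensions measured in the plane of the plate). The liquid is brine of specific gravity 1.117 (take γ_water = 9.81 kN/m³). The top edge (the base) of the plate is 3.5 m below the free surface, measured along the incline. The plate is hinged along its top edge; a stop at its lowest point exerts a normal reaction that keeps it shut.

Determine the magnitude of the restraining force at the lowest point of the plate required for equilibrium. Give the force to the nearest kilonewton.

γ = 1.117 × 9.81 = 10.95777 kN/m³.
Let θ = 58° be the plate's angle to the horizontal; measure y along the incline from where the plane meets the free surface. Vertical depth h = y·sinθ with sinθ = 0.848048.
With the apex down, the centroid sits h/3 = 3.94/3 = 1.31333 m below the base (the top edge), so y_c = 3.5 + 1.31333 = 4.81333 m and h_c = 4.81333 × 0.848048 = 4.08193 m.
A = ½ × 2.39 × 3.94 = 4.7083 m².
Resultant F = γ·h_c·A = 10.95777 × 4.08193 × 4.7083 = 210.597 kN.
I_c = b·h³/36 = 2.39 × 3.94³/36 = 4.06054 m⁴.
Centre of pressure: y_p = y_c + I_c/(y_c·A) = 4.81333 + 4.06054/(4.81333 × 4.7083) = 4.81333 + 0.179174 = 4.9925 m along the plane.
The resultant acts 1.31333 + 0.179174 = 1.4925 m (along the plate) below the hinge at the top edge, so the moment about the hinge is M = F × 1.4925 = 210.597 × 1.4925 = 314.316 kN·m.
A normal force at the bottom, 3.94 m from the hinge, must supply this moment: P = 314.316/3.94 = 79.7756 kN.

P ≈ 80 kN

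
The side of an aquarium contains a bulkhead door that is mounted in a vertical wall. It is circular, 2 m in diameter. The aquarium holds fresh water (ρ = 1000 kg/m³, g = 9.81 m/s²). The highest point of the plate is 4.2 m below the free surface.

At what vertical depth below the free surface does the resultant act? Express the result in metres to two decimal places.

γ = ρg = 1000 × 9.81 = 9810 N/m³ = 9.81 kN/m³.
The centroid is at the centre, 1 m below the top of the plate, so the centroid depth is h_c = 4.2 + 1 = 5.2 m.
A = π(1)² = 3.14159 m².
Resultant F = γ·h_c·A = 9.81 × 5.2 × 3.14159 = 160.259 kN.
I_c = πr⁴/4 = π × 1⁴/4 = 0.785398 m⁴.
Centre of pressure: y_p = y_c + I_c/(y_c·A) = 5.2 + 0.785398/(5.2 × 3.14159) = 5.2 + 0.048077 = 5.24808 m along the plane.

h_p = 5.25 m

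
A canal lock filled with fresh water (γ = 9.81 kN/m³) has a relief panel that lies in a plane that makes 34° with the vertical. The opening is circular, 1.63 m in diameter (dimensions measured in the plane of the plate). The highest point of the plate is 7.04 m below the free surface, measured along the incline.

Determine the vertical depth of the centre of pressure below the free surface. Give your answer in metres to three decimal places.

γ = 9.81 kN/m³.
The plate makes 34° with the vertical, i.e. θ = 90° − 34° = 56° to the horizontal. Measuring y along the incline from the free-surface line, vertical depth h = y·sinθ with sinθ = 0.829038.
The centroid is at the centre, 0.815 m below the top of the plate, so y_c = 7.04 + 0.815 = 7.855 m and h_c = 7.855 × 0.829038 = 6.51209 m.
A = π(0.815)² = 2.08672 m².
Resultant F = γ·h_c·A = 9.81 × 6.51209 × 2.08672 = 133.307 kN.
I_c = πr⁴/4 = π × 0.815⁴/4 = 0.346514 m⁴.
Centre of pressure: y_p = y_c + I_c/(y_c·A) = 7.855 + 0.346514/(7.855 × 2.08672) = 7.855 + 0.0211403 = 7.87614 m along the plane.
Vertically, h_p = y_p·sinθ = 7.87614 × 0.829038 = 6.52962 m.

h_p = 6.530 m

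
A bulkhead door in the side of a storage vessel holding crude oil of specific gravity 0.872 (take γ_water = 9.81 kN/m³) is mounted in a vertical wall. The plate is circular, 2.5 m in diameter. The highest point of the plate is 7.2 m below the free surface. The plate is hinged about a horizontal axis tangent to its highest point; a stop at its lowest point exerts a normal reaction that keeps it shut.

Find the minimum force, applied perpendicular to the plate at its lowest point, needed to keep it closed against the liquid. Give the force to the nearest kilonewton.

P ≈ 184 kN

γ = 0.872 × 9.81 = 8.55432 kN/m³.
The centroid is at the centre, 1.25 m below the top of the plate, so the centroid depth is h_c = 7.2 + 1.25 = 8.45 m.
A = π(1.25)² = 4.90874 m².
Resultant F = γ·h_c·A = 8.55432 × 8.45 × 4.90874 = 354.823 kN.
I_c = πr⁴/4 = π × 1.25⁴/4 = 1.91748 m⁴.
Centre of pressure: y_p = y_c + I_c/(y_c·A) = 8.45 + 1.91748/(8.45 × 4.90874) = 8.45 + 0.0462279 = 8.49623 m along the plane.
The resultant acts 1.25 + 0.0462279 = 1.29623 m (along the plate) below the hinge at the top edge, so the moment about the hinge is M = F × 1.29623 = 354.823 × 1.29623 = 459.932 kN·m.
A normal force at the bottom, 2.5 m from the hinge, must supply this moment: P = 459.932/2.5 = 183.973 kN.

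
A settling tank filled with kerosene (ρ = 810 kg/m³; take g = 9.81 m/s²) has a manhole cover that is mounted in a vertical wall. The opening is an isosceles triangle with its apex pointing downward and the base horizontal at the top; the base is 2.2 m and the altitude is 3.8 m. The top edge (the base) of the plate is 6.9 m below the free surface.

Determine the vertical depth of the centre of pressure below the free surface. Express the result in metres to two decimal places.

h_p = 8.26 m

γ = ρg = 810 × 9.81 / 1000 = 7.9461 kN/m³.
With the apex down, the centroid sits h/3 = 3.8/3 = 1.26667 m below the base (the top edge), so the centroid depth is h_c = 6.9 + 1.26667 = 8.16667 m.
A = ½ × 2.2 × 3.8 = 4.18 m².
Resultant F = γ·h_c·A = 7.9461 × 8.16667 × 4.18 = 271.253 kN.
I_c = b·h³/36 = 2.2 × 3.8³/36 = 3.35329 m⁴.
Centre of pressure: y_p = y_c + I_c/(y_c·A) = 8.16667 + 3.35329/(8.16667 × 4.18) = 8.16667 + 0.0982313 = 8.2649 m along the plane.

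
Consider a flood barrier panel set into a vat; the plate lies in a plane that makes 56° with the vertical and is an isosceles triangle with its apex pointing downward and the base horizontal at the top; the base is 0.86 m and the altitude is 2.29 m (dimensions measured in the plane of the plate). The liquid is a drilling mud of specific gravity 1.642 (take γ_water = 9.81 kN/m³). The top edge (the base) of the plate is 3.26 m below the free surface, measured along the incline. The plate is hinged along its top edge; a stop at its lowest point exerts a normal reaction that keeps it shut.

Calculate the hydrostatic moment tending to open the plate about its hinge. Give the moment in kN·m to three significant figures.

M ≈ 29.8 kN·m

γ = 1.642 × 9.81 = 16.10802 kN/m³.
The plate makes 56° with the vertical, i.e. θ = 90° − 56° = 34° to the horizontal. Measuring y along the incline from the free-surface line, vertical depth h = y·sinθ with sinθ = 0.559193.
With the apex down, the centroid sits h/3 = 2.29/3 = 0.763333 m below the base (the top edge), so y_c = 3.26 + 0.763333 = 4.02333 m and h_c = 4.02333 × 0.559193 = 2.24982 m.
A = ½ × 0.86 × 2.29 = 0.9847 m².
Resultant F = γ·h_c·A = 16.10802 × 2.24982 × 0.9847 = 35.6857 kN.
I_c = b·h³/36 = 0.86 × 2.29³/36 = 0.286881 m⁴.
Centre of pressure: y_p = y_c + I_c/(y_c·A) = 4.02333 + 0.286881/(4.02333 × 0.9847) = 4.02333 + 0.0724123 = 4.09574 m along the plane.
The resultant acts 0.763333 + 0.0724123 = 0.835745 m (along the plate) below the hinge at the top edge, so the moment about the hinge is M = F × 0.835745 = 35.6857 × 0.835745 = 29.8241 kN·m.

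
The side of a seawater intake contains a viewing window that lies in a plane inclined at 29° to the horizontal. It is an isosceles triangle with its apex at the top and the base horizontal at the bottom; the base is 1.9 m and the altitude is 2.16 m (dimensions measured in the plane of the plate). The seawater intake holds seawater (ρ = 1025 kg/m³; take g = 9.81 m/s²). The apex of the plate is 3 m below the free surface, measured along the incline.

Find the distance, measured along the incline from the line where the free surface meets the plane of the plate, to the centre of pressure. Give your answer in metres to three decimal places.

γ = ρg = 1025 × 9.81 / 1000 = 10.05525 kN/m³.
Let θ = 29° be the plate's angle to the horizontal; measure y along the incline from where the plane meets the free surface. Vertical depth h = y·sinθ with sinθ = 0.484810.
With the apex up, the centroid sits 2h/3 = 2 × 2.16/3 = 1.44 m below the apex, so y_c = 3 + 1.44 = 4.44 m and h_c = 4.44 × 0.484810 = 2.15256 m.
A = ½ × 1.9 × 2.16 = 2.052 m².
Resultant F = γ·h_c·A = 10.05525 × 2.15256 × 2.052 = 44.4146 kN.
I_c = b·h³/36 = 1.9 × 2.16³/36 = 0.531878 m⁴.
Centre of pressure: y_p = y_c + I_c/(y_c·A) = 4.44 + 0.531878/(4.44 × 2.052) = 4.44 + 0.0583783 = 4.49838 m along the plane.

y_p = 4.498 m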